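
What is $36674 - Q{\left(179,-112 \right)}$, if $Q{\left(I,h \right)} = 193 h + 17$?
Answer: $58273$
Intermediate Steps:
$Q{\left(I,h \right)} = 17 + 193 h$
$36674 - Q{\left(179,-112 \right)} = 36674 - \left(17 + 193 \left(-112\right)\right) = 36674 - \left(17 - 21616\right) = 36674 - -21599 = 36674 + 21599 = 58273$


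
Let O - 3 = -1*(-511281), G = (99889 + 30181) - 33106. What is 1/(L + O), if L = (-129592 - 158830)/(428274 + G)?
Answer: 262619/134272748585 ≈ 1.9559e-6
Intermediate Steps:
G = 96964 (G = 130070 - 33106 = 96964)
O = 511284 (O = 3 - 1*(-511281) = 3 + 511281 = 511284)
L = -144211/262619 (L = (-129592 - 158830)/(428274 + 96964) = -288422/525238 = -288422*1/525238 = -144211/262619 ≈ -0.54913)
1/(L + O) = 1/(-144211/262619 + 511284) = 1/(134272748585/262619) = 262619/134272748585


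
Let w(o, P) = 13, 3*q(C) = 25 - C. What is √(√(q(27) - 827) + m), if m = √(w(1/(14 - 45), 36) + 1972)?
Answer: √(9*√1985 + 3*I*√7449)/3 ≈ 6.9853 + 2.0593*I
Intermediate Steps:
q(C) = 25/3 - C/3 (q(C) = (25 - C)/3 = 25/3 - C/3)
m = √1985 (m = √(13 + 1972) = √1985 ≈ 44.553)
√(√(q(27) - 827) + m) = √(√((25/3 - ⅓*27) - 827) + √1985) = √(√((25/3 - 9) - 827) + √1985) = √(√(-⅔ - 827) + √1985) = √(√(-2483/3) + √1985) = √(I*√7449/3 + √1985) = √(√1985 + I*√7449/3)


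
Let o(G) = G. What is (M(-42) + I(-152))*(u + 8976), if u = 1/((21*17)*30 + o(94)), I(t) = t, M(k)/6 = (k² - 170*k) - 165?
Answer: 2535068045405/5402 ≈ 4.6928e+8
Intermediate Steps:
M(k) = -990 - 1020*k + 6*k² (M(k) = 6*((k² - 170*k) - 165) = 6*(-165 + k² - 170*k) = -990 - 1020*k + 6*k²)
u = 1/10804 (u = 1/((21*17)*30 + 94) = 1/(357*30 + 94) = 1/(10710 + 94) = 1/10804 ≈ 9.2558e-5)
(M(-42) + I(-152))*(u + 8976) = ((-990 - 1020*(-42) + 6*(-42)²) - 152)*(1/10804 + 8976) = ((-990 + 42840 + 6*1764) - 152)*(96976705/10804) = ((-990 + 42840 + 10584) - 152)*(96976705/10804) = (52434 - 152)*(96976705/10804) = 52282*(96976705/10804) = 2535068045405/5402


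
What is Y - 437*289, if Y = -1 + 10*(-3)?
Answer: -126324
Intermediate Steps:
Y = -31 (Y = -1 - 30 = -31)
Y - 437*289 = -31 - 437*289 = -31 - 126293 = -126324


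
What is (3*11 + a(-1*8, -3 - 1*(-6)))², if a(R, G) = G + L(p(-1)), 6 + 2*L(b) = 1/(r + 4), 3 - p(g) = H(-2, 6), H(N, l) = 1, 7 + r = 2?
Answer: 4225/4 ≈ 1056.3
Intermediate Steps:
r = -5 (r = -7 + 2 = -5)
p(g) = 2 (p(g) = 3 - 1*1 = 3 - 1 = 2)
L(b) = -7/2 (L(b) = -3 + 1/(2*(-5 + 4)) = -3 + (½)/(-1) = -3 + (½)*(-1) = -3 - ½ = -7/2)
a(R, G) = -7/2 + G (a(R, G) = G - 7/2 = -7/2 + G)
(3*11 + a(-1*8, -3 - 1*(-6)))² = (3*11 + (-7/2 + (-3 - 1*(-6))))² = (33 + (-7/2 + (-3 + 6)))² = (33 + (-7/2 + 3))² = (33 - ½)² = (65/2)² = 4225/4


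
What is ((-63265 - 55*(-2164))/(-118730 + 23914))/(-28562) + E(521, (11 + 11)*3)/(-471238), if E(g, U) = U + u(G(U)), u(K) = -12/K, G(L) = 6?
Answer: -73523369599/638087964432448 ≈ -0.00011522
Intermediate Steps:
E(g, U) = -2 + U (E(g, U) = U - 12/6 = U - 12*1/6 = U - 2 = -2 + U)
((-63265 - 55*(-2164))/(-118730 + 23914))/(-28562) + E(521, (11 + 11)*3)/(-471238) = ((-63265 - 55*(-2164))/(-118730 + 23914))/(-28562) + (-2 + (11 + 11)*3)/(-471238) = ((-63265 + 119020)/(-94816))*(-1/28562) + (-2 + 22*3)*(-1/471238) = (55755*(-1/94816))*(-1/28562) + (-2 + 66)*(-1/471238) = -55755/94816*(-1/28562) + 64*(-1/471238) = 55755/2708134592 - 32/235619 = -73523369599/638087964432448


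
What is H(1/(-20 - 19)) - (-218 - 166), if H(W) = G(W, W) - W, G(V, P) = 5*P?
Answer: 14972/39 ≈ 383.90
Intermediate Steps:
H(W) = 4*W (H(W) = 5*W - W = 4*W)
H(1/(-20 - 19)) - (-218 - 166) = 4/(-20 - 19) - (-218 - 166) = 4/(-39) - 1*(-384) = 4*(-1/39) + 384 = -4/39 + 384 = 14972/39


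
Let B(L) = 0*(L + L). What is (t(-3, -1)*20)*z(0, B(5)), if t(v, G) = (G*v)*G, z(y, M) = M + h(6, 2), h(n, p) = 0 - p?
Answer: 120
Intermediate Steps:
B(L) = 0 (B(L) = 0*(2*L) = 0)
h(n, p) = -p
z(y, M) = -2 + M (z(y, M) = M - 1*2 = M - 2 = -2 + M)
t(v, G) = v*G²
(t(-3, -1)*20)*z(0, B(5)) = (-3*(-1)²*20)*(-2 + 0) = (-3*1*20)*(-2) = -3*20*(-2) = -60*(-2) = 120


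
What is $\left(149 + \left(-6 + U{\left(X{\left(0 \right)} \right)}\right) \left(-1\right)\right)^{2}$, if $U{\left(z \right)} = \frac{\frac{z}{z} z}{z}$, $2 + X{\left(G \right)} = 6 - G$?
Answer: $23716$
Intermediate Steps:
$X{\left(G \right)} = 4 - G$ ($X{\left(G \right)} = -2 - \left(-6 + G\right) = 4 - G$)
$U{\left(z \right)} = 1$ ($U{\left(z \right)} = \frac{1 z}{z} = \frac{z}{z} = 1$)
$\left(149 + \left(-6 + U{\left(X{\left(0 \right)} \right)}\right) \left(-1\right)\right)^{2} = \left(149 + \left(-6 + 1\right) \left(-1\right)\right)^{2} = \left(149 - -5\right)^{2} = \left(149 + 5\right)^{2} = 154^{2} = 23716$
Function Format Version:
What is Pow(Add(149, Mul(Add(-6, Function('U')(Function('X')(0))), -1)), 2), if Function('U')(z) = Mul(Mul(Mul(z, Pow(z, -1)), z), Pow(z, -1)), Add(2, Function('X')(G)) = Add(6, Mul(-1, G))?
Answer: 23716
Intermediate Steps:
Function('X')(G) = Add(4, Mul(-1, G)) (Function('X')(G) = Add(-2, Add(6, Mul(-1, G))) = Add(4, Mul(-1, G)))
Function('U')(z) = 1 (Function('U')(z) = Mul(Mul(1, z), Pow(z, -1)) = Mul(z, Pow(z, -1)) = 1)
Pow(Add(149, Mul(Add(-6, Function('U')(Function('X')(0))), -1)), 2) = Pow(Add(149, Mul(Add(-6, 1), -1)), 2) = Pow(Add(149, Mul(-5, -1)), 2) = Pow(Add(149, 5), 2) = Pow(154, 2) = 23716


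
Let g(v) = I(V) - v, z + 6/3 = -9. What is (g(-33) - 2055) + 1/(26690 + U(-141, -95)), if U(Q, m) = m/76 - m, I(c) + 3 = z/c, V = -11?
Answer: -216841236/107135 ≈ -2024.0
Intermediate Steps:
z = -11 (z = -2 - 9 = -11)
I(c) = -3 - 11/c
U(Q, m) = -75*m/76 (U(Q, m) = m*(1/76) - m = m/76 - m = -75*m/76)
g(v) = -2 - v (g(v) = (-3 - 11/(-11)) - v = (-3 - 11*(-1/11)) - v = (-3 + 1) - v = -2 - v)
(g(-33) - 2055) + 1/(26690 + U(-141, -95)) = ((-2 - 1*(-33)) - 2055) + 1/(26690 - 75/76*(-95)) = ((-2 + 33) - 2055) + 1/(26690 + 375/4) = (31 - 2055) + 1/(107135/4) = -2024 + 4/107135 = -216841236/107135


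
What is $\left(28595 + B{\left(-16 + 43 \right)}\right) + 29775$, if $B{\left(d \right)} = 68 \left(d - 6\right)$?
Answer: $59798$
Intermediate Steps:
$B{\left(d \right)} = -408 + 68 d$ ($B{\left(d \right)} = 68 \left(-6 + d\right) = -408 + 68 d$)
$\left(28595 + B{\left(-16 + 43 \right)}\right) + 29775 = \left(28595 - \left(408 - 68 \left(-16 + 43\right)\right)\right) + 29775 = \left(28595 + \left(-408 + 68 \cdot 27\right)\right) + 29775 = \left(28595 + \left(-408 + 1836\right)\right) + 29775 = \left(28595 + 1428\right) + 29775 = 30023 + 29775 = 59798$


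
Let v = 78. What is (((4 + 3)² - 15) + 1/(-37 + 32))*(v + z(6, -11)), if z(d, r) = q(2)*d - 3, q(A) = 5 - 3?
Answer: 14703/5 ≈ 2940.6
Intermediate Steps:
q(A) = 2
z(d, r) = -3 + 2*d (z(d, r) = 2*d - 3 = -3 + 2*d)
(((4 + 3)² - 15) + 1/(-37 + 32))*(v + z(6, -11)) = (((4 + 3)² - 15) + 1/(-37 + 32))*(78 + (-3 + 2*6)) = ((7² - 15) + 1/(-5))*(78 + (-3 + 12)) = ((49 - 15) - ⅕)*(78 + 9) = (34 - ⅕)*87 = (169/5)*87 = 14703/5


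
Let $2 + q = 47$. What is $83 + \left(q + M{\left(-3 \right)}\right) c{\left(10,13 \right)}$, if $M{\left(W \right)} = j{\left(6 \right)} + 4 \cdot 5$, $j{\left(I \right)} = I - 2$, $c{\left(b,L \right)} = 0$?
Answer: $83$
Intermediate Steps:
$q = 45$ ($q = -2 + 47 = 45$)
$j{\left(I \right)} = -2 + I$ ($j{\left(I \right)} = I - 2 = -2 + I$)
$M{\left(W \right)} = 24$ ($M{\left(W \right)} = \left(-2 + 6\right) + 4 \cdot 5 = 4 + 20 = 24$)
$83 + \left(q + M{\left(-3 \right)}\right) c{\left(10,13 \right)} = 83 + \left(45 + 24\right) 0 = 83 + 69 \cdot 0 = 83 + 0 = 83$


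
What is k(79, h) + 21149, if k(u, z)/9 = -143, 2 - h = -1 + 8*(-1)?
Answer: 19862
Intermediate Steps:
h = 11 (h = 2 - (-1 + 8*(-1)) = 2 - (-1 - 8) = 2 - 1*(-9) = 2 + 9 = 11)
k(u, z) = -1287 (k(u, z) = 9*(-143) = -1287)
k(79, h) + 21149 = -1287 + 21149 = 19862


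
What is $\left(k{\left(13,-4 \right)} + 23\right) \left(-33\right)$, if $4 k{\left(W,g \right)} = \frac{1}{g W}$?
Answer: $- \frac{157839}{208} \approx -758.84$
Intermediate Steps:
$k{\left(W,g \right)} = \frac{1}{4 W g}$ ($k{\left(W,g \right)} = \frac{1}{4 g W} = \frac{1}{4 W g}$)
$\left(k{\left(13,-4 \right)} + 23\right) \left(-33\right) = \left(\frac{1}{4 \cdot 13 \left(-4\right)} + 23\right) \left(-33\right) = \left(\frac{1}{4} \cdot \frac{1}{13} \left(- \frac{1}{4}\right) + 23\right) \left(-33\right) = \left(- \frac{1}{208} + 23\right) \left(-33\right) = \frac{4783}{208} \left(-33\right) = - \frac{157839}{208}$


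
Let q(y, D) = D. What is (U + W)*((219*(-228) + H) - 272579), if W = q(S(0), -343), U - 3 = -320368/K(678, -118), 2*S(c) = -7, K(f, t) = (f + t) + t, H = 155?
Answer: 75858103344/221 ≈ 3.4325e+8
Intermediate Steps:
K(f, t) = f + 2*t
S(c) = -7/2 (S(c) = (1/2)*(-7) = -7/2)
U = -159521/221 (U = 3 - 320368/(678 + 2*(-118)) = 3 - 320368/(678 - 236) = 3 - 320368/442 = 3 - 320368*1/442 = 3 - 160184/221 = -159521/221 ≈ -721.81)
W = -343
(U + W)*((219*(-228) + H) - 272579) = (-159521/221 - 343)*((219*(-228) + 155) - 272579) = -235324*((-49932 + 155) - 272579)/221 = -235324*(-49777 - 272579)/221 = -235324/221*(-322356) = 75858103344/221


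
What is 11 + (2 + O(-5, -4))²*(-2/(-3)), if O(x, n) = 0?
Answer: 41/3 ≈ 13.667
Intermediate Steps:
11 + (2 + O(-5, -4))²*(-2/(-3)) = 11 + (2 + 0)²*(-2/(-3)) = 11 + 2²*(-2*(-⅓)) = 11 + 4*(⅔) = 11 + 8/3 = 41/3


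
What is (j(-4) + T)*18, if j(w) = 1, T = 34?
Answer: 630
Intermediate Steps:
(j(-4) + T)*18 = (1 + 34)*18 = 35*18 = 630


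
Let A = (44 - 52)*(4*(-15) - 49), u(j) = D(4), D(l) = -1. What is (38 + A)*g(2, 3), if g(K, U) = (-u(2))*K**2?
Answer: 3640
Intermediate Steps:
u(j) = -1
g(K, U) = K**2 (g(K, U) = (-1*(-1))*K**2 = 1*K**2 = K**2)
A = 872 (A = -8*(-60 - 49) = -8*(-109) = 872)
(38 + A)*g(2, 3) = (38 + 872)*2**2 = 910*4 = 3640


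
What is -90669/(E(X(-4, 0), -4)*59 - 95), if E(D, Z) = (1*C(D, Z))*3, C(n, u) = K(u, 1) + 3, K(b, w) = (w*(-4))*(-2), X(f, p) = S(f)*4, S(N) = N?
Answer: -90669/1852 ≈ -48.957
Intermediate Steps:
X(f, p) = 4*f (X(f, p) = f*4 = 4*f)
K(b, w) = 8*w (K(b, w) = -4*w*(-2) = 8*w)
C(n, u) = 11 (C(n, u) = 8*1 + 3 = 8 + 3 = 11)
E(D, Z) = 33 (E(D, Z) = (1*11)*3 = 11*3 = 33)
-90669/(E(X(-4, 0), -4)*59 - 95) = -90669/(33*59 - 95) = -90669/(1947 - 95) = -90669/1852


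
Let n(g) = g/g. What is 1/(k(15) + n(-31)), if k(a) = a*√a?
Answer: -1/3374 + 15*√15/3374 ≈ 0.016922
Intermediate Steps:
n(g) = 1
k(a) = a^(3/2)
1/(k(15) + n(-31)) = 1/(15^(3/2) + 1) = 1/(15*√15 + 1) = 1/(1 + 15*√15)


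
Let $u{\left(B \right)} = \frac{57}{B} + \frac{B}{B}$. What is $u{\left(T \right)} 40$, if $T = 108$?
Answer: $\frac{550}{9} \approx 61.111$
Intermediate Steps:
$u{\left(B \right)} = 1 + \frac{57}{B}$ ($u{\left(B \right)} = \frac{57}{B} + 1 = 1 + \frac{57}{B}$)
$u{\left(T \right)} 40 = \frac{57 + 108}{108} \cdot 40 = \frac{1}{108} \cdot 165 \cdot 40 = \frac{55}{36} \cdot 40 = \frac{550}{9}$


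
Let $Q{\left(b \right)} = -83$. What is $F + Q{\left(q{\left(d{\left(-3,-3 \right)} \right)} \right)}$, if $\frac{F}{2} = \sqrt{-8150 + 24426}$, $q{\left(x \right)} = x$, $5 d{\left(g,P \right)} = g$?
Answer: $-83 + 4 \sqrt{4069} \approx 172.15$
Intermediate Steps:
$d{\left(g,P \right)} = \frac{g}{5}$
$F = 4 \sqrt{4069}$ ($F = 2 \sqrt{-8150 + 24426} = 2 \sqrt{16276} = 2 \cdot 2 \sqrt{4069} = 4 \sqrt{4069} \approx 255.15$)
$F + Q{\left(q{\left(d{\left(-3,-3 \right)} \right)} \right)} = 4 \sqrt{4069} - 83 = -83 + 4 \sqrt{4069}$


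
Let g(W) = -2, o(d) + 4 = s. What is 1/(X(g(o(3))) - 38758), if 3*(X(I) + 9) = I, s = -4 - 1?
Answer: -3/116303 ≈ -2.5795e-5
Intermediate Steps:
s = -5
o(d) = -9 (o(d) = -4 - 5 = -9)
X(I) = -9 + I/3
1/(X(g(o(3))) - 38758) = 1/((-9 + (⅓)*(-2)) - 38758) = 1/((-9 - ⅔) - 38758) = 1/(-29/3 - 38758) = 1/(-116303/3) = -3/116303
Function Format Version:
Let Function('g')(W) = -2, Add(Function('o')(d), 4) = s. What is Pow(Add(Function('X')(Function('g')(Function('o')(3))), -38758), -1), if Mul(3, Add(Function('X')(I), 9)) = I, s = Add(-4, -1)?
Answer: Rational(-3, 116303) ≈ -2.5795e-5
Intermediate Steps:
s = -5
Function('o')(d) = -9 (Function('o')(d) = Add(-4, -5) = -9)
Function('X')(I) = Add(-9, Mul(Rational(1, 3), I))
Pow(Add(Function('X')(Function('g')(Function('o')(3))), -38758), -1) = Pow(Add(Add(-9, Mul(Rational(1, 3), -2)), -38758), -1) = Pow(Add(Add(-9, Rational(-2, 3)), -38758), -1) = Pow(Add(Rational(-29, 3), -38758), -1) = Pow(Rational(-116303, 3), -1) = Rational(-3, 116303)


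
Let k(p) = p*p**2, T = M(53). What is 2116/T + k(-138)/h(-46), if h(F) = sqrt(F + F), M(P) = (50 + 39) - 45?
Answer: 529/11 + 57132*I*sqrt(23) ≈ 48.091 + 2.74e+5*I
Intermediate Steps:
M(P) = 44 (M(P) = 89 - 45 = 44)
T = 44
h(F) = sqrt(2)*sqrt(F) (h(F) = sqrt(2*F) = sqrt(2)*sqrt(F))
k(p) = p**3
2116/T + k(-138)/h(-46) = 2116/44 + (-138)**3/((sqrt(2)*sqrt(-46))) = 2116*(1/44) - 2628072*(-I*sqrt(23)/46) = 529/11 - 2628072*(-I*sqrt(23)/46) = 529/11 - (-57132)*I*sqrt(23) = 529/11 + 57132*I*sqrt(23)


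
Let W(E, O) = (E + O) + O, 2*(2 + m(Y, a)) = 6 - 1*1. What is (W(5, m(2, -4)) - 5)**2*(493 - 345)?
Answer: 148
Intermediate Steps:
m(Y, a) = 1/2 (m(Y, a) = -2 + (6 - 1*1)/2 = -2 + (6 - 1)/2 = -2 + (1/2)*5 = -2 + 5/2 = 1/2)
W(E, O) = E + 2*O
(W(5, m(2, -4)) - 5)**2*(493 - 345) = ((5 + 2*(1/2)) - 5)**2*(493 - 345) = ((5 + 1) - 5)**2*148 = (6 - 5)**2*148 = 1**2*148 = 1*148 = 148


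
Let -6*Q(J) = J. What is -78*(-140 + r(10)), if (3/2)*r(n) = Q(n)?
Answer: 33020/3 ≈ 11007.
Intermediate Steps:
Q(J) = -J/6
r(n) = -n/9 (r(n) = 2*(-n/6)/3 = -n/9)
-78*(-140 + r(10)) = -78*(-140 - ⅑*10) = -78*(-140 - 10/9) = -78*(-1270/9) = 33020/3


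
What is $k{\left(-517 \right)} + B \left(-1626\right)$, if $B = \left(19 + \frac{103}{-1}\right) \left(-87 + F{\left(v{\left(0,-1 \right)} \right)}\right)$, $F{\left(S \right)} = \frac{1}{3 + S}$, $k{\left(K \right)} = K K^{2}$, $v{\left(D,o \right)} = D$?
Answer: $-150025693$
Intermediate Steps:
$k{\left(K \right)} = K^{3}$
$B = 7280$ ($B = \left(19 + \frac{103}{-1}\right) \left(-87 + \frac{1}{3 + 0}\right) = \left(19 + 103 \left(-1\right)\right) \left(-87 + \frac{1}{3}\right) = \left(19 - 103\right) \left(-87 + \frac{1}{3}\right) = \left(-84\right) \left(- \frac{260}{3}\right) = 7280$)
$k{\left(-517 \right)} + B \left(-1626\right) = \left(-517\right)^{3} + 7280 \left(-1626\right) = -138188413 - 11837280 = -150025693$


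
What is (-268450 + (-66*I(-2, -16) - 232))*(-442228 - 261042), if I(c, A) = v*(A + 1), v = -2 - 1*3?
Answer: 192437176640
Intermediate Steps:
v = -5 (v = -2 - 3 = -5)
I(c, A) = -5 - 5*A (I(c, A) = -5*(A + 1) = -5*(1 + A) = -5 - 5*A)
(-268450 + (-66*I(-2, -16) - 232))*(-442228 - 261042) = (-268450 + (-66*(-5 - 5*(-16)) - 232))*(-442228 - 261042) = (-268450 + (-66*(-5 + 80) - 232))*(-703270) = (-268450 + (-66*75 - 232))*(-703270) = (-268450 + (-4950 - 232))*(-703270) = (-268450 - 5182)*(-703270) = -273632*(-703270) = 192437176640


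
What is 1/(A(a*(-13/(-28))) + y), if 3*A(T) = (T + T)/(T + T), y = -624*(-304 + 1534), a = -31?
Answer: -3/2302559 ≈ -1.3029e-6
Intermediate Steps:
y = -767520 (y = -624*1230 = -767520)
A(T) = ⅓ (A(T) = ((T + T)/(T + T))/3 = ((2*T)/((2*T)))/3 = ((2*T)*(1/(2*T)))/3 = (⅓)*1 = ⅓)
1/(A(a*(-13/(-28))) + y) = 1/(⅓ - 767520) = 1/(-2302559/3) = -3/2302559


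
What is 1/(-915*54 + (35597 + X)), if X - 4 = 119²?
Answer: 1/352 ≈ 0.0028409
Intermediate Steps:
X = 14165 (X = 4 + 119² = 4 + 14161 = 14165)
1/(-915*54 + (35597 + X)) = 1/(-915*54 + (35597 + 14165)) = 1/(-49410 + 49762) = 1/352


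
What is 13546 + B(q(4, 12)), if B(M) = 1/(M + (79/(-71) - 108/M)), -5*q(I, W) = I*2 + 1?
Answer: 274523591/20266 ≈ 13546.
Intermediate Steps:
q(I, W) = -⅕ - 2*I/5 (q(I, W) = -(I*2 + 1)/5 = -(2*I + 1)/5 = -(1 + 2*I)/5 = -⅕ - 2*I/5)
B(M) = 1/(-79/71 + M - 108/M) (B(M) = 1/(M + (79*(-1/71) - 108/M)) = 1/(M + (-79/71 - 108/M)) = 1/(-79/71 + M - 108/M))
13546 + B(q(4, 12)) = 13546 + 71*(-⅕ - ⅖*4)/(-7668 - 79*(-⅕ - ⅖*4) + 71*(-⅕ - ⅖*4)²) = 13546 + 71*(-⅕ - 8/5)/(-7668 - 79*(-⅕ - 8/5) + 71*(-⅕ - 8/5)²) = 13546 + 71*(-9/5)/(-7668 - 79*(-9/5) + 71*(-9/5)²) = 13546 + 71*(-9/5)/(-7668 + 711/5 + 71*(81/25)) = 13546 + 71*(-9/5)/(-7668 + 711/5 + 5751/25) = 13546 + 71*(-9/5)/(-182394/25) = 13546 + 71*(-9/5)*(-25/182394) = 13546 + 355/20266 = 274523591/20266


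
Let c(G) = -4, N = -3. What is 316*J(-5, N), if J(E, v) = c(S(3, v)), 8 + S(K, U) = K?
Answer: -1264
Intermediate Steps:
S(K, U) = -8 + K
J(E, v) = -4
316*J(-5, N) = 316*(-4) = -1264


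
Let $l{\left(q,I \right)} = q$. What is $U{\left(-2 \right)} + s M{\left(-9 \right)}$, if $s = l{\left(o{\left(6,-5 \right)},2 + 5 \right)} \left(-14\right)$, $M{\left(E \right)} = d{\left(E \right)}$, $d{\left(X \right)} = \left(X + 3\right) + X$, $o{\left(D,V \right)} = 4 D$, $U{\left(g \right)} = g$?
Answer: $5038$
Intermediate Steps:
$d{\left(X \right)} = 3 + 2 X$ ($d{\left(X \right)} = \left(3 + X\right) + X = 3 + 2 X$)
$M{\left(E \right)} = 3 + 2 E$
$s = -336$ ($s = 4 \cdot 6 \left(-14\right) = 24 \left(-14\right) = -336$)
$U{\left(-2 \right)} + s M{\left(-9 \right)} = -2 - 336 \left(3 + 2 \left(-9\right)\right) = -2 - 336 \left(3 - 18\right) = -2 - -5040 = -2 + 5040 = 5038$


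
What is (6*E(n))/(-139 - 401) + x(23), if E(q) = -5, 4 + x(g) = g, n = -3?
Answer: 343/18 ≈ 19.056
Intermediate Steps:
x(g) = -4 + g
(6*E(n))/(-139 - 401) + x(23) = (6*(-5))/(-139 - 401) + (-4 + 23) = -30/(-540) + 19 = -1/540*(-30) + 19 = 1/18 + 19 = 343/18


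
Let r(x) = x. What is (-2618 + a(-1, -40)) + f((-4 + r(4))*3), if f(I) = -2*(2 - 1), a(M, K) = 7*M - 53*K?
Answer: -507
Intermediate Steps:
a(M, K) = -53*K + 7*M
f(I) = -2 (f(I) = -2*1 = -2)
(-2618 + a(-1, -40)) + f((-4 + r(4))*3) = (-2618 + (-53*(-40) + 7*(-1))) - 2 = (-2618 + (2120 - 7)) - 2 = (-2618 + 2113) - 2 = -505 - 2 = -507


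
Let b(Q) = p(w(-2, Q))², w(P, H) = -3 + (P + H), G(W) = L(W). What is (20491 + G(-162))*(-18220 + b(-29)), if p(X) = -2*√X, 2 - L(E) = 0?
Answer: -376169508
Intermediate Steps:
L(E) = 2 (L(E) = 2 - 1*0 = 2 + 0 = 2)
G(W) = 2
w(P, H) = -3 + H + P (w(P, H) = -3 + (H + P) = -3 + H + P)
b(Q) = -20 + 4*Q (b(Q) = (-2*√(-3 + Q - 2))² = (-2*√(-5 + Q))² = -20 + 4*Q)
(20491 + G(-162))*(-18220 + b(-29)) = (20491 + 2)*(-18220 + (-20 + 4*(-29))) = 20493*(-18220 + (-20 - 116)) = 20493*(-18220 - 136) = 20493*(-18356) = -376169508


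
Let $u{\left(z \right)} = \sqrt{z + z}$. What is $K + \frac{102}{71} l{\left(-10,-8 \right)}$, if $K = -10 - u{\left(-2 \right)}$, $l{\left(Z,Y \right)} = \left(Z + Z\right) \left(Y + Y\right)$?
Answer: $\frac{31930}{71} - 2 i \approx 449.72 - 2.0 i$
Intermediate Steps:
$l{\left(Z,Y \right)} = 4 Y Z$ ($l{\left(Z,Y \right)} = 2 Z 2 Y = 4 Y Z$)
$u{\left(z \right)} = \sqrt{2} \sqrt{z}$ ($u{\left(z \right)} = \sqrt{2 z} = \sqrt{2} \sqrt{z}$)
$K = -10 - 2 i$ ($K = -10 - \sqrt{2} \sqrt{-2} = -10 - \sqrt{2} i \sqrt{2} = -10 - 2 i \approx -10.0 - 2.0 i$)
$K + \frac{102}{71} l{\left(-10,-8 \right)} = \left(-10 - 2 i\right) + \frac{102}{71} \cdot 4 \left(-8\right) \left(-10\right) = \left(-10 - 2 i\right) + 102 \cdot \frac{1}{71} \cdot 320 = \left(-10 - 2 i\right) + \frac{102}{71} \cdot 320 = \left(-10 - 2 i\right) + \frac{32640}{71} = \frac{31930}{71} - 2 i$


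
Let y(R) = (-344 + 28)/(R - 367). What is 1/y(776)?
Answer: -409/316 ≈ -1.2943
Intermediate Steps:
y(R) = -316/(-367 + R)
1/y(776) = 1/(-316/(-367 + 776)) = 1/(-316/409) = -409/316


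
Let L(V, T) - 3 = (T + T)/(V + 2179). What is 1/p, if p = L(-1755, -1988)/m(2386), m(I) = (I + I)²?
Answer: -603457576/169 ≈ -3.5708e+6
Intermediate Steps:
L(V, T) = 3 + 2*T/(2179 + V) (L(V, T) = 3 + (T + T)/(V + 2179) = 3 + (2*T)/(2179 + V) = 3 + 2*T/(2179 + V))
m(I) = 4*I² (m(I) = (2*I)² = 4*I²)
p = -169/603457576 (p = ((6537 + 2*(-1988) + 3*(-1755))/(2179 - 1755))/((4*2386²)) = ((6537 - 3976 - 5265)/424)/((4*5692996)) = ((1/424)*(-2704))/22771984 = -338/53*1/22771984 = -169/603457576 ≈ -2.8005e-7)
1/p = 1/(-169/603457576) = -603457576/169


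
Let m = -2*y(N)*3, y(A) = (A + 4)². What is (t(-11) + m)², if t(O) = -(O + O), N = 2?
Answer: 37636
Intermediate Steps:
y(A) = (4 + A)²
t(O) = -2*O
m = -216 (m = -2*(4 + 2)²*3 = -2*6²*3 = -2*36*3 = -72*3 = -216)
(t(-11) + m)² = (-2*(-11) - 216)² = (22 - 216)² = (-194)² = 37636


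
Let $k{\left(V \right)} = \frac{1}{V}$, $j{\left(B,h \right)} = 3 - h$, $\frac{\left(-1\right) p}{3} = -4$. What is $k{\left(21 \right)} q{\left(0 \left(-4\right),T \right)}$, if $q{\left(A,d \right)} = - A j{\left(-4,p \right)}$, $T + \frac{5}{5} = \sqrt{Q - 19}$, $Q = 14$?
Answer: $0$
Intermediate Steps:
$p = 12$ ($p = \left(-3\right) \left(-4\right) = 12$)
$T = -1 + i \sqrt{5}$ ($T = -1 + \sqrt{14 - 19} = -1 + \sqrt{-5} = -1 + i \sqrt{5} \approx -1.0 + 2.2361 i$)
$q{\left(A,d \right)} = 9 A$ ($q{\left(A,d \right)} = - A \left(3 - 12\right) = - A \left(-9\right) = 9 A$)
$k{\left(21 \right)} q{\left(0 \left(-4\right),T \right)} = \frac{9 \cdot 0 \left(-4\right)}{21} = \frac{9 \cdot 0}{21} = \frac{1}{21} \cdot 0 = 0$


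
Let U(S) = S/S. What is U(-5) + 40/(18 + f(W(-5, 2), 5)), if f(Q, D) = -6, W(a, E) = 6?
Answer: 13/3 ≈ 4.3333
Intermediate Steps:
U(S) = 1
U(-5) + 40/(18 + f(W(-5, 2), 5)) = 1 + 40/(18 - 6) = 1 + 40/12 = 1 + 40*(1/12) = 1 + 10/3 = 13/3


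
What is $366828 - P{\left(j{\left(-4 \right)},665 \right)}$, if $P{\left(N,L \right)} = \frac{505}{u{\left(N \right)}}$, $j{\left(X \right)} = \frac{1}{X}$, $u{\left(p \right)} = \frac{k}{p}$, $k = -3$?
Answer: $\frac{4401431}{12} \approx 3.6679 \cdot 10^{5}$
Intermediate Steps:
$u{\left(p \right)} = - \frac{3}{p}$
$P{\left(N,L \right)} = - \frac{505 N}{3}$ ($P{\left(N,L \right)} = \frac{505}{\left(-3\right) \frac{1}{N}} = 505 \left(- \frac{N}{3}\right) = - \frac{505 N}{3}$)
$366828 - P{\left(j{\left(-4 \right)},665 \right)} = 366828 - - \frac{505}{3 \left(-4\right)} = 366828 - \left(- \frac{505}{3}\right) \left(- \frac{1}{4}\right) = 366828 - \frac{505}{12} = \frac{4401431}{12}$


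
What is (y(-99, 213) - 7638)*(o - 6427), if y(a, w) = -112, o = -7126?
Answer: 105035750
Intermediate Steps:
(y(-99, 213) - 7638)*(o - 6427) = (-112 - 7638)*(-7126 - 6427) = -7750*(-13553) = 105035750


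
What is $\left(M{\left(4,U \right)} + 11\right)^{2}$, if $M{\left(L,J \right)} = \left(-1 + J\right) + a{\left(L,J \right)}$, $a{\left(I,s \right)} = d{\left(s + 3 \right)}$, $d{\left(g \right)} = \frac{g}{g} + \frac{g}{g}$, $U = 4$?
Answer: $256$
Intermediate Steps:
$d{\left(g \right)} = 2$ ($d{\left(g \right)} = 1 + 1 = 2$)
$a{\left(I,s \right)} = 2$
$M{\left(L,J \right)} = 1 + J$ ($M{\left(L,J \right)} = \left(-1 + J\right) + 2 = 1 + J$)
$\left(M{\left(4,U \right)} + 11\right)^{2} = \left(\left(1 + 4\right) + 11\right)^{2} = \left(5 + 11\right)^{2} = 16^{2} = 256$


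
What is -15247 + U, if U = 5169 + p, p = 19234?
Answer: 9156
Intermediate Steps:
U = 24403 (U = 5169 + 19234 = 24403)
-15247 + U = -15247 + 24403 = 9156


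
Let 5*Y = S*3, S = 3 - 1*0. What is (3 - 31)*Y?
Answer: -252/5 ≈ -50.400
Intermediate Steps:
S = 3 (S = 3 + 0 = 3)
Y = 9/5 (Y = (3*3)/5 = (⅕)*9 = 9/5 ≈ 1.8000)
(3 - 31)*Y = (3 - 31)*(9/5) = -28*9/5 = -252/5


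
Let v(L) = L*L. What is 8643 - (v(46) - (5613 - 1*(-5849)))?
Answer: 17989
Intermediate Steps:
v(L) = L²
8643 - (v(46) - (5613 - 1*(-5849))) = 8643 - (46² - (5613 - 1*(-5849))) = 8643 - (2116 - (5613 + 5849)) = 8643 - (2116 - 1*11462) = 8643 - (2116 - 11462) = 8643 - 1*(-9346) = 8643 + 9346 = 17989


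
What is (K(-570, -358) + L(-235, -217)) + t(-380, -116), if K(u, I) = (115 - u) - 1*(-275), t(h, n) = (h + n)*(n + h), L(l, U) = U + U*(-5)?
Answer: 247844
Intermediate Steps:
L(l, U) = -4*U (L(l, U) = U - 5*U = -4*U)
t(h, n) = (h + n)² (t(h, n) = (h + n)*(h + n) = (h + n)²)
K(u, I) = 390 - u (K(u, I) = (115 - u) + 275 = 390 - u)
(K(-570, -358) + L(-235, -217)) + t(-380, -116) = ((390 - 1*(-570)) - 4*(-217)) + (-380 - 116)² = ((390 + 570) + 868) + (-496)² = (960 + 868) + 246016 = 1828 + 246016 = 247844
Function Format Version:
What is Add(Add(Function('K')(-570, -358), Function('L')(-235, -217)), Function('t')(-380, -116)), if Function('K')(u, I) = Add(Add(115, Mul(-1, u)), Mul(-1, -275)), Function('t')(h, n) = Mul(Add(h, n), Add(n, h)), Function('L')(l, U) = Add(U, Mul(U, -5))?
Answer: 247844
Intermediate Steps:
Function('L')(l, U) = Mul(-4, U) (Function('L')(l, U) = Add(U, Mul(-5, U)) = Mul(-4, U))
Function('t')(h, n) = Pow(Add(h, n), 2) (Function('t')(h, n) = Mul(Add(h, n), Add(h, n)) = Pow(Add(h, n), 2))
Function('K')(u, I) = Add(390, Mul(-1, u)) (Function('K')(u, I) = Add(Add(115, Mul(-1, u)), 275) = Add(390, Mul(-1, u)))
Add(Add(Function('K')(-570, -358), Function('L')(-235, -217)), Function('t')(-380, -116)) = Add(Add(Add(390, Mul(-1, -570)), Mul(-4, -217)), Pow(Add(-380, -116), 2)) = Add(Add(Add(390, 570), 868), Pow(-496, 2)) = Add(Add(960, 868), 246016) = Add(1828, 246016) = 247844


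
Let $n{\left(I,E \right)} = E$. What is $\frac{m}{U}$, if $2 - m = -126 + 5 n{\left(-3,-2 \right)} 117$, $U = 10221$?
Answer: $\frac{1298}{10221} \approx 0.12699$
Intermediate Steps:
$m = 1298$ ($m = 2 - \left(-126 + 5 \left(-2\right) 117\right) = 2 - \left(-126 - 1170\right) = 2 - -1296 = 2 + 1296 = 1298$)
$\frac{m}{U} = \frac{1298}{10221}$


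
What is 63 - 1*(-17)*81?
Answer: 1440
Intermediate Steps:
63 - 1*(-17)*81 = 63 + 17*81 = 63 + 1377 = 1440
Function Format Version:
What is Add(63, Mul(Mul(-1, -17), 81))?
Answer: 1440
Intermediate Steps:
Add(63, Mul(Mul(-1, -17), 81)) = Add(63, Mul(17, 81)) = Add(63, 1377) = 1440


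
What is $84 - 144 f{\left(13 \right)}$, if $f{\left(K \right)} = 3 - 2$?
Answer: $-60$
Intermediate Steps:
$f{\left(K \right)} = 1$
$84 - 144 f{\left(13 \right)} = 84 - 144 = -60$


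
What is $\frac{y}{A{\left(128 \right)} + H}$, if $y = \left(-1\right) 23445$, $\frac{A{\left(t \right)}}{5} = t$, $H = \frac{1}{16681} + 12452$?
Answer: $- \frac{391086045}{218387653} \approx -1.7908$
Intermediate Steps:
$H = \frac{207711813}{16681}$ ($H = \frac{1}{16681} + 12452 = \frac{207711813}{16681} \approx 12452.0$)
$A{\left(t \right)} = 5 t$
$y = -23445$
$\frac{y}{A{\left(128 \right)} + H} = - \frac{23445}{5 \cdot 128 + \frac{207711813}{16681}} = - \frac{23445}{640 + \frac{207711813}{16681}} = - \frac{23445}{\frac{218387653}{16681}} = \left(-23445\right) \frac{16681}{218387653} = - \frac{391086045}{218387653}$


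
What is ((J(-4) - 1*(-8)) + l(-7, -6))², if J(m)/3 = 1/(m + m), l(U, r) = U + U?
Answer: 2601/64 ≈ 40.641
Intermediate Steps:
l(U, r) = 2*U
J(m) = 3/(2*m) (J(m) = 3/(m + m) = 3/((2*m)) = 3*(1/(2*m)) = 3/(2*m))
((J(-4) - 1*(-8)) + l(-7, -6))² = (((3/2)/(-4) - 1*(-8)) + 2*(-7))² = (((3/2)*(-¼) + 8) - 14)² = ((-3/8 + 8) - 14)² = (61/8 - 14)² = (-51/8)² = 2601/64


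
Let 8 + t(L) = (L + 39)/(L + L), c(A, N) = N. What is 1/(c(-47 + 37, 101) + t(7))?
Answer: 7/674 ≈ 0.010386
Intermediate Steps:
t(L) = -8 + (39 + L)/(2*L) (t(L) = -8 + (L + 39)/(L + L) = -8 + (39 + L)/((2*L)) = -8 + (39 + L)*(1/(2*L)) = -8 + (39 + L)/(2*L))
1/(c(-47 + 37, 101) + t(7)) = 1/(101 + (3/2)*(13 - 5*7)/7) = 1/(101 + (3/2)*(1/7)*(13 - 35)) = 1/(101 + (3/2)*(1/7)*(-22)) = 1/(101 - 33/7) = 1/(674/7) = 7/674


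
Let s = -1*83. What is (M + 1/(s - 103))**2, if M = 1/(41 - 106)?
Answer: 63001/146168100 ≈ 0.00043102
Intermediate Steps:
s = -83
M = -1/65 (M = 1/(-65) = -1/65 ≈ -0.015385)
(M + 1/(s - 103))**2 = (-1/65 + 1/(-83 - 103))**2 = (-1/65 + 1/(-186))**2 = (-1/65 - 1/186)**2 = (-251/12090)**2 = 63001/146168100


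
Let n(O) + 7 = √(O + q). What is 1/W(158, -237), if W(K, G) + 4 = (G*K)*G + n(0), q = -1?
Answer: 8874691/78760140345482 - I/78760140345482 ≈ 1.1268e-7 - 1.2697e-14*I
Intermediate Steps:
n(O) = -7 + √(-1 + O) (n(O) = -7 + √(O - 1) = -7 + √(-1 + O))
W(K, G) = -11 + I + K*G² (W(K, G) = -4 + ((G*K)*G + (-7 + √(-1 + 0))) = -4 + (K*G² + (-7 + √(-1))) = -4 + (K*G² + (-7 + I)) = -4 + (-7 + I + K*G²) = -11 + I + K*G²)
1/W(158, -237) = 1/(-11 + I + 158*(-237)²) = 1/(-11 + I + 158*56169) = 1/(-11 + I + 8874702) = 1/(8874691 + I) = (8874691 - I)/78760140345482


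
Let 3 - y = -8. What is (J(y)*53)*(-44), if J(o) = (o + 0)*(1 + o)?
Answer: -307824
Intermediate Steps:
y = 11 (y = 3 - 1*(-8) = 3 + 8 = 11)
J(o) = o*(1 + o)
(J(y)*53)*(-44) = ((11*(1 + 11))*53)*(-44) = ((11*12)*53)*(-44) = (132*53)*(-44) = 6996*(-44) = -307824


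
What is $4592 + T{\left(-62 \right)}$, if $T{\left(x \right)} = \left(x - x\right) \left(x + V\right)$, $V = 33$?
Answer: $4592$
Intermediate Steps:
$T{\left(x \right)} = 0$ ($T{\left(x \right)} = \left(x - x\right) \left(x + 33\right) = 0 \left(33 + x\right) = 0$)
$4592 + T{\left(-62 \right)} = 4592 + 0 = 4592$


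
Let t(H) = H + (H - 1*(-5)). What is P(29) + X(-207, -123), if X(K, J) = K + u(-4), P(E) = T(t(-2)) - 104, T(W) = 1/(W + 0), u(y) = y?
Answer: -314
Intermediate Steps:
t(H) = 5 + 2*H (t(H) = H + (H + 5) = H + (5 + H) = 5 + 2*H)
T(W) = 1/W
P(E) = -103 (P(E) = 1/(5 + 2*(-2)) - 104 = 1/(5 - 4) - 104 = 1/1 - 104 = 1 - 104 = -103)
X(K, J) = -4 + K (X(K, J) = K - 4 = -4 + K)
P(29) + X(-207, -123) = -103 + (-4 - 207) = -103 - 211 = -314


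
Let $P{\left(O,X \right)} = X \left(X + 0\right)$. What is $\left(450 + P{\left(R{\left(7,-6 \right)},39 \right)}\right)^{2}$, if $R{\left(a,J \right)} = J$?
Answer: $3884841$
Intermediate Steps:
$P{\left(O,X \right)} = X^{2}$ ($P{\left(O,X \right)} = X X = X^{2}$)
$\left(450 + P{\left(R{\left(7,-6 \right)},39 \right)}\right)^{2} = \left(450 + 39^{2}\right)^{2} = \left(450 + 1521\right)^{2} = 1971^{2} = 3884841$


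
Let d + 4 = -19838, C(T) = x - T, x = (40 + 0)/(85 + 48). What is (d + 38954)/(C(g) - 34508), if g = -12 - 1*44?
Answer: -635474/1145519 ≈ -0.55475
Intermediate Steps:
g = -56 (g = -12 - 44 = -56)
x = 40/133 ≈ 0.30075
C(T) = 40/133 - T
d = -19842 (d = -4 - 19838 = -19842)
(d + 38954)/(C(g) - 34508) = (-19842 + 38954)/((40/133 - 1*(-56)) - 34508) = 19112/((40/133 + 56) - 34508) = 19112/(7488/133 - 34508) = 19112/(-4582076/133) = 19112*(-133/4582076) = -635474/1145519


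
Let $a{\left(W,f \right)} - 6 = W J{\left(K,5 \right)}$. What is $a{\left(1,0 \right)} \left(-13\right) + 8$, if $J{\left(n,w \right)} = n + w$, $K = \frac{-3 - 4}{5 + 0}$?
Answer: $- \frac{584}{5} \approx -116.8$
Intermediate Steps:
$K = - \frac{7}{5} \approx -1.4$
$a{\left(W,f \right)} = 6 + \frac{18 W}{5}$ ($a{\left(W,f \right)} = 6 + W \left(- \frac{7}{5} + 5\right) = 6 + W \frac{18}{5} = 6 + \frac{18 W}{5}$)
$a{\left(1,0 \right)} \left(-13\right) + 8 = \left(6 + \frac{18}{5} \cdot 1\right) \left(-13\right) + 8 = \left(6 + \frac{18}{5}\right) \left(-13\right) + 8 = \frac{48}{5} \left(-13\right) + 8 = - \frac{624}{5} + 8 = - \frac{584}{5}$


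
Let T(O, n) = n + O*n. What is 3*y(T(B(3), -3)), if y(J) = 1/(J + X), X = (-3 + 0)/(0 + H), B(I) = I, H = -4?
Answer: -4/15 ≈ -0.26667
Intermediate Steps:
X = ¾ (X = (-3 + 0)/(0 - 4) = -3/(-4) = -3*(-¼) = ¾ ≈ 0.75000)
y(J) = 1/(¾ + J) (y(J) = 1/(J + ¾) = 1/(¾ + J))
3*y(T(B(3), -3)) = 3*(4/(3 + 4*(-3*(1 + 3)))) = 3*(4/(3 + 4*(-3*4))) = 3*(4/(3 + 4*(-12))) = 3*(4/(3 - 48)) = 3*(4/(-45)) = 3*(4*(-1/45)) = 3*(-4/45) = -4/15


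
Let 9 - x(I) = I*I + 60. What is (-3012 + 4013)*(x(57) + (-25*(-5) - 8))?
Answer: -3186183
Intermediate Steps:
x(I) = -51 - I² (x(I) = 9 - (I*I + 60) = 9 - (I² + 60) = 9 - (60 + I²) = 9 + (-60 - I²) = -51 - I²)
(-3012 + 4013)*(x(57) + (-25*(-5) - 8)) = (-3012 + 4013)*((-51 - 1*57²) + (-25*(-5) - 8)) = 1001*((-51 - 1*3249) + (125 - 8)) = 1001*((-51 - 3249) + 117) = 1001*(-3300 + 117) = 1001*(-3183) = -3186183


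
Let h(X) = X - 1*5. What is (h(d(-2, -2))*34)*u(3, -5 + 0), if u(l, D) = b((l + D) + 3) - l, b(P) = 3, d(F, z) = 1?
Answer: 0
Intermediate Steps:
h(X) = -5 + X (h(X) = X - 5 = -5 + X)
u(l, D) = 3 - l
(h(d(-2, -2))*34)*u(3, -5 + 0) = ((-5 + 1)*34)*(3 - 1*3) = (-4*34)*(3 - 3) = -136*0 = 0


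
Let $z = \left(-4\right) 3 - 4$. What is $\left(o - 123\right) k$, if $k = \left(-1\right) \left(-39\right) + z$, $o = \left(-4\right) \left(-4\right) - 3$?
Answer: $-2530$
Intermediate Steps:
$o = 13$ ($o = 16 - 3 = 13$)
$z = -16$ ($z = -12 - 4 = -16$)
$k = 23$ ($k = \left(-1\right) \left(-39\right) - 16 = 39 - 16 = 23$)
$\left(o - 123\right) k = \left(13 - 123\right) 23 = \left(-110\right) 23 = -2530$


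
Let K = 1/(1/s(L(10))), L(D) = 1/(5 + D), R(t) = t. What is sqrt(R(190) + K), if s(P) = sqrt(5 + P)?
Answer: sqrt(42750 + 30*sqrt(285))/15 ≈ 13.865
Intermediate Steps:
K = 2*sqrt(285)/15 (K = 1/(1/(sqrt(5 + 1/(5 + 10)))) = 1/(1/(sqrt(5 + 1/15))) = 1/(1/(sqrt(76/15))) = 1/(1/(2*sqrt(285)/15)) = 1/(sqrt(285)/38) = 2*sqrt(285)/15 ≈ 2.2509)
sqrt(R(190) + K) = sqrt(190 + 2*sqrt(285)/15)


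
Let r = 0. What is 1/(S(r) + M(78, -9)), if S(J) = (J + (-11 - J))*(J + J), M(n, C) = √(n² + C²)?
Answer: √685/2055 ≈ 0.012736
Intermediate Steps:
M(n, C) = √(C² + n²)
S(J) = -22*J
1/(S(r) + M(78, -9)) = 1/(-22*0 + √((-9)² + 78²)) = 1/(0 + √(81 + 6084)) = 1/(0 + √6165) = 1/(0 + 3*√685) = 1/(3*√685) = √685/2055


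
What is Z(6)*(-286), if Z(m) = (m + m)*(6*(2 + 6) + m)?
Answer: -185328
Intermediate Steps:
Z(m) = 2*m*(48 + m) (Z(m) = (2*m)*(6*8 + m) = (2*m)*(48 + m) = 2*m*(48 + m))
Z(6)*(-286) = (2*6*(48 + 6))*(-286) = (2*6*54)*(-286) = 648*(-286) = -185328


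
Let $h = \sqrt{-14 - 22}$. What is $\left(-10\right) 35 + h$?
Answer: $-350 + 6 i \approx -350.0 + 6.0 i$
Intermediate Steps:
$h = 6 i$ ($h = \sqrt{-36} = 6 i \approx 6.0 i$)
$\left(-10\right) 35 + h = \left(-10\right) 35 + 6 i = -350 + 6 i$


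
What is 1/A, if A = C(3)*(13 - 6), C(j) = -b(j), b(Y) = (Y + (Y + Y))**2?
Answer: -1/567 ≈ -0.0017637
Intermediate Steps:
b(Y) = 9*Y**2 (b(Y) = (Y + 2*Y)**2 = (3*Y)**2 = 9*Y**2)
C(j) = -9*j**2
A = -567 (A = (-9*3**2)*(13 - 6) = -9*9*7 = -81*7 = -567)
1/A = 1/(-567) = -1/567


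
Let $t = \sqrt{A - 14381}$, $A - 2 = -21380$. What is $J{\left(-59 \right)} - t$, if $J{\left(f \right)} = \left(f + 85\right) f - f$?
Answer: $-1475 - i \sqrt{35759} \approx -1475.0 - 189.1 i$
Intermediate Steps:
$A = -21378$ ($A = 2 - 21380 = -21378$)
$t = i \sqrt{35759}$ ($t = \sqrt{-21378 - 14381} = \sqrt{-35759} = i \sqrt{35759} \approx 189.1 i$)
$J{\left(f \right)} = - f + f \left(85 + f\right)$ ($J{\left(f \right)} = \left(85 + f\right) f - f = f \left(85 + f\right) - f = - f + f \left(85 + f\right)$)
$J{\left(-59 \right)} - t = - 59 \left(84 - 59\right) - i \sqrt{35759} = \left(-59\right) 25 - i \sqrt{35759} = -1475 - i \sqrt{35759}$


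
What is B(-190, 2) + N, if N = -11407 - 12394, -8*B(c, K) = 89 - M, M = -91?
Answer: -47647/2 ≈ -23824.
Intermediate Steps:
B(c, K) = -45/2 (B(c, K) = -(89 - 1*(-91))/8 = -(89 + 91)/8 = -⅛*180 = -45/2)
N = -23801
B(-190, 2) + N = -45/2 - 23801 = -47647/2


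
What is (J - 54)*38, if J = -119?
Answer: -6574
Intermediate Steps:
(J - 54)*38 = (-119 - 54)*38 = -173*38 = -6574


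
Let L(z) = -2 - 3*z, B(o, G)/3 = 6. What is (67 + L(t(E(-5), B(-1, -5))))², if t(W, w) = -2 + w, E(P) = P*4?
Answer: 289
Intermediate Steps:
B(o, G) = 18 (B(o, G) = 3*6 = 18)
E(P) = 4*P
(67 + L(t(E(-5), B(-1, -5))))² = (67 + (-2 - 3*(-2 + 18)))² = (67 + (-2 - 3*16))² = (67 + (-2 - 48))² = (67 - 50)² = 17² = 289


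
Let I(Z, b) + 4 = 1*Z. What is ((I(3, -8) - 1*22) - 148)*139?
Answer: -23769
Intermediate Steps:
I(Z, b) = -4 + Z (I(Z, b) = -4 + 1*Z = -4 + Z)
((I(3, -8) - 1*22) - 148)*139 = (((-4 + 3) - 1*22) - 148)*139 = ((-1 - 22) - 148)*139 = (-23 - 148)*139 = -171*139 = -23769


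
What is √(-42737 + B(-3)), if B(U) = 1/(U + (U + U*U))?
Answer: I*√384630/3 ≈ 206.73*I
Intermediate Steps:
B(U) = 1/(U² + 2*U) (B(U) = 1/(U + (U + U²)) = 1/(U² + 2*U))
√(-42737 + B(-3)) = √(-42737 + 1/((-3)*(2 - 3))) = √(-42737 - ⅓/(-1)) = √(-42737 - ⅓*(-1)) = √(-42737 + ⅓) = √(-128210/3) = I*√384630/3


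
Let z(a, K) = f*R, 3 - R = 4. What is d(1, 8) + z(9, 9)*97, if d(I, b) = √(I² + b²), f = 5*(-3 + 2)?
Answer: 485 + √65 ≈ 493.06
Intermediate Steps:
R = -1 (R = 3 - 1*4 = 3 - 4 = -1)
f = -5 (f = 5*(-1) = -5)
z(a, K) = 5 (z(a, K) = -5*(-1) = 5)
d(1, 8) + z(9, 9)*97 = √(1² + 8²) + 5*97 = √(1 + 64) + 485 = √65 + 485 = 485 + √65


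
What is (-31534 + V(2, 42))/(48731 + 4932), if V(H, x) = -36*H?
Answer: -31606/53663 ≈ -0.58897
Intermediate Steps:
(-31534 + V(2, 42))/(48731 + 4932) = (-31534 - 36*2)/(48731 + 4932) = (-31534 - 72)/53663 = -31606*1/53663 = -31606/53663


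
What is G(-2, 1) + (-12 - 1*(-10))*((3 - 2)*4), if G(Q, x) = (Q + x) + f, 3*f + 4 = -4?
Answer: -35/3 ≈ -11.667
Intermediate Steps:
f = -8/3 (f = -4/3 + (1/3)*(-4) = -4/3 - 4/3 = -8/3 ≈ -2.6667)
G(Q, x) = -8/3 + Q + x (G(Q, x) = (Q + x) - 8/3 = -8/3 + Q + x)
G(-2, 1) + (-12 - 1*(-10))*((3 - 2)*4) = (-8/3 - 2 + 1) + (-12 - 1*(-10))*((3 - 2)*4) = -11/3 + (-12 + 10)*(1*4) = -11/3 - 2*4 = -11/3 - 8 = -35/3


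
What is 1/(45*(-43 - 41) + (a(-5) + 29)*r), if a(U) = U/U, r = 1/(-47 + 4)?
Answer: -43/162570 ≈ -0.00026450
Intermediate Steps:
r = -1/43 (r = 1/(-43) = -1/43 ≈ -0.023256)
a(U) = 1
1/(45*(-43 - 41) + (a(-5) + 29)*r) = 1/(45*(-43 - 41) + (1 + 29)*(-1/43)) = 1/(45*(-84) + 30*(-1/43)) = 1/(-3780 - 30/43) = 1/(-162570/43) = -43/162570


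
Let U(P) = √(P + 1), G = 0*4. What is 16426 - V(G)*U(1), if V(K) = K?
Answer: 16426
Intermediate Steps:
G = 0
U(P) = √(1 + P)
16426 - V(G)*U(1) = 16426 - 0*√(1 + 1) = 16426 - 0*√2 = 16426 - 1*0 = 16426 + 0 = 16426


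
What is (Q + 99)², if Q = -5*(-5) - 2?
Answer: 14884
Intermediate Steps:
Q = 23 (Q = 25 - 2 = 23)
(Q + 99)² = (23 + 99)² = 122² = 14884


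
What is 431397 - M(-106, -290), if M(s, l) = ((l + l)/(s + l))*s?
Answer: 42723673/99 ≈ 4.3155e+5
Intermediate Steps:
M(s, l) = 2*l*s/(l + s) (M(s, l) = ((2*l)/(l + s))*s = (2*l/(l + s))*s = 2*l*s/(l + s))
431397 - M(-106, -290) = 431397 - 2*(-290)*(-106)/(-290 - 106) = 431397 - 2*(-290)*(-106)/(-396) = 431397 - 2*(-290)*(-106)*(-1)/396 = 431397 - 1*(-15370/99) = 431397 + 15370/99 = 42723673/99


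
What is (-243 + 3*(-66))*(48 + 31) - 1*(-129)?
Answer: -34710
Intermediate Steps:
(-243 + 3*(-66))*(48 + 31) - 1*(-129) = (-243 - 198)*79 + 129 = -441*79 + 129 = -34839 + 129 = -34710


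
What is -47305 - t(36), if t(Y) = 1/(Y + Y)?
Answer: -3405961/72 ≈ -47305.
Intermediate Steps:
t(Y) = 1/(2*Y)
-47305 - t(36) = -47305 - 1/(2*36) = -47305 - 1*1/72 = -47305 - 1/72 = -3405961/72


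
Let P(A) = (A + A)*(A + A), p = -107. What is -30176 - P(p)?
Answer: -75972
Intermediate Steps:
P(A) = 4*A² (P(A) = (2*A)*(2*A) = 4*A²)
-30176 - P(p) = -30176 - 4*(-107)² = -30176 - 4*11449 = -30176 - 1*45796 = -30176 - 45796 = -75972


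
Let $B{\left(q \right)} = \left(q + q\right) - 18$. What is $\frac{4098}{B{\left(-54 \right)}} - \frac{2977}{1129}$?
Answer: $- \frac{833624}{23709} \approx -35.161$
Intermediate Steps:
$B{\left(q \right)} = -18 + 2 q$ ($B{\left(q \right)} = 2 q - 18 = -18 + 2 q$)
$\frac{4098}{B{\left(-54 \right)}} - \frac{2977}{1129} = \frac{4098}{-18 + 2 \left(-54\right)} - \frac{2977}{1129} = \frac{4098}{-18 - 108} - \frac{2977}{1129} = \frac{4098}{-126} - \frac{2977}{1129} = 4098 \left(- \frac{1}{126}\right) - \frac{2977}{1129} = - \frac{683}{21} - \frac{2977}{1129} = - \frac{833624}{23709}$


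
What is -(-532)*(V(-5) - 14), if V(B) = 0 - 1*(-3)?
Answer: -5852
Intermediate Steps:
V(B) = 3 (V(B) = 0 + 3 = 3)
-(-532)*(V(-5) - 14) = -(-532)*(3 - 14) = -(-532)*(-11) = -38*154 = -5852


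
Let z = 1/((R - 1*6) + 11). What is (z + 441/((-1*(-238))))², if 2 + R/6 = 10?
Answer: 11377129/3247204 ≈ 3.5037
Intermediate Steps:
R = 48 (R = -12 + 6*10 = -12 + 60 = 48)
z = 1/53 (z = 1/((48 - 1*6) + 11) = 1/((48 - 6) + 11) = 1/(42 + 11) = 1/53 ≈ 0.018868)
(z + 441/((-1*(-238))))² = (1/53 + 441/((-1*(-238))))² = (1/53 + 441/238)² = (1/53 + 441*(1/238))² = (1/53 + 63/34)² = (3373/1802)² = 11377129/3247204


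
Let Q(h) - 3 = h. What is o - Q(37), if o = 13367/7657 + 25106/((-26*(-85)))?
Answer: -17503888/650845 ≈ -26.894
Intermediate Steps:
Q(h) = 3 + h
o = 8529912/650845 (o = 13367*(1/7657) + 25106/2210 = 13367/7657 + 25106*(1/2210) = 13367/7657 + 12553/1105 = 8529912/650845 ≈ 13.106)
o - Q(37) = 8529912/650845 - (3 + 37) = 8529912/650845 - 1*40 = 8529912/650845 - 40 = -17503888/650845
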